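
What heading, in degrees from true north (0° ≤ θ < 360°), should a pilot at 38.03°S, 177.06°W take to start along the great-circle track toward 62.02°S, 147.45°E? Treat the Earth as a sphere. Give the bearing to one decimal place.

Δλ = 147.45 − -177.06 = 324.51°; wrapped into (−180°, 180°]: -35.49°.
θ = atan2( sin Δλ · cos φ₂ , cos φ₁ · sin φ₂ − sin φ₁ · cos φ₂ · cos Δλ )
  = atan2(-0.27238, -0.46028) = -149.384° → normalised to [0°, 360°): 210.616°.

210.6°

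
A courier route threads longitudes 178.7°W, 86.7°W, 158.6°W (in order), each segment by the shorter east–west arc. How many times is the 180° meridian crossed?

Leg 1: -178.7° → -86.7°, shortest Δλ = 92.0° (east) — does not cross 180°.
Leg 2: -86.7° → -158.6°, shortest Δλ = -71.9° (west) — does not cross 180°.
Total crossings: 0.

0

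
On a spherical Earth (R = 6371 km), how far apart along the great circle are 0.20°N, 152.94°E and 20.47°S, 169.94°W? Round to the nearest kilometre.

Δλ = -169.94 − 152.94 = -322.88°; wrapped into (−180°, 180°]: 37.12°.
Δφ = -20.47 − 0.20 = -20.67°.
a = sin²(Δφ/2) + cos φ₁ · cos φ₂ · sin²(Δλ/2) = 0.127101.
c = 2·atan2(√a, √(1−a)) = 0.72906 rad → d = 6371·c ≈ 4644.87 km.

4645 km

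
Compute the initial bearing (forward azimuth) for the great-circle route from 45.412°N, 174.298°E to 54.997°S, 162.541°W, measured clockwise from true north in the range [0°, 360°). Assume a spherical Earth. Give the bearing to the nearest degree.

167°

Δλ = -162.541 − 174.298 = -336.839°; wrapped into (−180°, 180°]: 23.161°.
θ = atan2( sin Δλ · cos φ₂ , cos φ₁ · sin φ₂ − sin φ₁ · cos φ₂ · cos Δλ )
  = atan2(0.22561, -0.95062) = 166.649° → normalised to [0°, 360°): 166.649°.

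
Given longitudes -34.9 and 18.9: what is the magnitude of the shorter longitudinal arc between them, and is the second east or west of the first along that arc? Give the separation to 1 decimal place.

Raw difference: 18.9 − -34.9 = 53.8°.
Normalise into (−180°, 180°]: 53.8° stays 53.8°.
Positive ⇒ the second point lies to the east; separation 53.8°.

53.8° east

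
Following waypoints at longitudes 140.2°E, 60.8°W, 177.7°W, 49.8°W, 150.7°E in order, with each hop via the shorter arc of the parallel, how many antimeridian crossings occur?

Leg 1: +140.2° → -60.8°, shortest Δλ = 159.0° (east) — crosses 180°.
Leg 2: -60.8° → -177.7°, shortest Δλ = -116.9° (west) — does not cross 180°.
Leg 3: -177.7° → -49.8°, shortest Δλ = 127.9° (east) — does not cross 180°.
Leg 4: -49.8° → +150.7°, shortest Δλ = -159.5° (west) — crosses 180°.
Total crossings: 2.

2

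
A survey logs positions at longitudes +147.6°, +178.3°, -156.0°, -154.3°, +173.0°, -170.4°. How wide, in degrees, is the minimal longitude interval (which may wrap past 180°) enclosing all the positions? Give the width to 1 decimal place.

58.1°

Sort the longitudes: -170.4°, -156.0°, -154.3°, +147.6°, +173.0°, +178.3°.
Eastward gaps between consecutive values (wrapping around): 14.4°, 1.7°, 301.9°, 25.4°, 5.3°, 11.3°.
Largest gap = 301.9° ⇒ minimal covering band is its complement: 360° − 301.9° = 58.1°.
Band runs from +147.6° eastward to -154.3°, crossing the antimeridian.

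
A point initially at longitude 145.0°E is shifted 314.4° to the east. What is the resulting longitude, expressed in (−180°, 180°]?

99.4°E

Start at +145.0°; shift +314.4° → +459.4°.
+459.4° lies outside (−180°, 180°]; subtract 360° → +99.4°.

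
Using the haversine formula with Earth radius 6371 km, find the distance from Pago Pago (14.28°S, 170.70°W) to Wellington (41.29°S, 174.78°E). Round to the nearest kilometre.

Δλ = 174.78 − -170.70 = 345.48°; wrapped into (−180°, 180°]: -14.52°.
Δφ = -41.29 − -14.28 = -27.01°.
a = sin²(Δφ/2) + cos φ₁ · cos φ₂ · sin²(Δλ/2) = 0.066165.
c = 2·atan2(√a, √(1−a)) = 0.52030 rad → d = 6371·c ≈ 3314.83 km.

3315 km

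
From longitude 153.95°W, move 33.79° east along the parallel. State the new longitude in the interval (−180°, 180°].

Start at -153.95°; shift +33.79° → -120.16°.
-120.16° already lies in (−180°, 180°].

120.16°W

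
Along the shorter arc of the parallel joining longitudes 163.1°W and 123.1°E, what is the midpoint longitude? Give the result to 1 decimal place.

Signed shortest Δλ from -163.1° to +123.1° is -73.8°.
Midpoint longitude = -163.1° + (-73.8°)/2 = -163.1° − 36.9° = -200.0°.
Normalise into (−180°, 180°]: +160.0°.
(The naïve average (-163.1 + +123.1)/2 = -20.0° is on the wrong side of the globe.)

160.0°E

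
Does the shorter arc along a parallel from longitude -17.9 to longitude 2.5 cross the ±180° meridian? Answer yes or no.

Signed shortest Δλ = ((2.5 − -17.9 + 180) mod 360) − 180 = 20.4°.
Going east by 20.4° from -17.9° reaches +2.5° without touching 180°.

No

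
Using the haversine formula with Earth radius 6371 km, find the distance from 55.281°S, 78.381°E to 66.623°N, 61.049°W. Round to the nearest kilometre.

Δλ = -61.049 − 78.381 = -139.430°.
Δφ = 66.623 − -55.281 = 121.904°.
a = sin²(Δφ/2) + cos φ₁ · cos φ₂ · sin²(Δλ/2) = 0.963073.
c = 2·atan2(√a, √(1−a)) = 2.75486 rad → d = 6371·c ≈ 17551.21 km.

17551 km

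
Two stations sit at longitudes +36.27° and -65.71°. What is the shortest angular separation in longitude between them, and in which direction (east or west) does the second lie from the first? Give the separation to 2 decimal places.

Raw difference: -65.71 − 36.27 = -101.98°.
Normalise into (−180°, 180°]: -101.98° stays -101.98°.
Negative ⇒ the second point lies to the west; separation 101.98°.

101.98° west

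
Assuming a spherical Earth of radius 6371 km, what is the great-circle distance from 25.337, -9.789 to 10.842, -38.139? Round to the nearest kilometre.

Δλ = -38.139 − -9.789 = -28.350°.
Δφ = 10.842 − 25.337 = -14.495°.
a = sin²(Δφ/2) + cos φ₁ · cos φ₂ · sin²(Δλ/2) = 0.069148.
c = 2·atan2(√a, √(1−a)) = 0.53218 rad → d = 6371·c ≈ 3390.49 km.

3390 km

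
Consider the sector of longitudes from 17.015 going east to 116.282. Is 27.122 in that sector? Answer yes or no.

Yes

Band width going east from +17.015° to +116.282°: ((116.282 − 17.015) mod 360) = 99.267°.
Offset of +27.122° east of the west edge: ((27.122 − 17.015) mod 360) = 10.107°.
10.107° ≤ 99.267° ⇒ inside.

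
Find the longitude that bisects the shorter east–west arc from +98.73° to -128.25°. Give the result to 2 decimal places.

Signed shortest Δλ from +98.73° to -128.25° is +133.02°.
Midpoint longitude = +98.73° + (+133.02°)/2 = +98.73° + 66.51° = +165.24°.
(The naïve average (+98.73 + -128.25)/2 = -14.76° is on the wrong side of the globe.)

+165.24°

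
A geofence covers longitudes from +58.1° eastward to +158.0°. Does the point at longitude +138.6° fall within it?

Band width going east from +58.1° to +158.0°: ((158.0 − 58.1) mod 360) = 99.9°.
Offset of +138.6° east of the west edge: ((138.6 − 58.1) mod 360) = 80.5°.
80.5° ≤ 99.9° ⇒ inside.

Yes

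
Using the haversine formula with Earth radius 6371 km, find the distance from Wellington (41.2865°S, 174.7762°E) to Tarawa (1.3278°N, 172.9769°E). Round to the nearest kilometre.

Δλ = 172.9769 − 174.7762 = -1.7993°.
Δφ = 1.3278 − -41.2865 = 42.6143°.
a = sin²(Δφ/2) + cos φ₁ · cos φ₂ · sin²(Δλ/2) = 0.132221.
c = 2·atan2(√a, √(1−a)) = 0.74431 rad → d = 6371·c ≈ 4741.98 km.

4742 km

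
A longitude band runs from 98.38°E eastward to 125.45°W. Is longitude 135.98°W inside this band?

Yes

Band width going east from +98.38° to -125.45°: ((-125.45 − 98.38) mod 360) = 136.17°.
Offset of -135.98° east of the west edge: ((-135.98 − 98.38) mod 360) = 125.64°.
125.64° ≤ 136.17° ⇒ inside.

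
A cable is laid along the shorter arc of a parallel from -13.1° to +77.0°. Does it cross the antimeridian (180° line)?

No

Signed shortest Δλ = ((77.0 − -13.1 + 180) mod 360) − 180 = 90.1°.
Going east by 90.1° from -13.1° reaches +77.0° without touching 180°.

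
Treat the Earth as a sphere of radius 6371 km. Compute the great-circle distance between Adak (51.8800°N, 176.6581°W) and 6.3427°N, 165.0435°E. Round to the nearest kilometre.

Δλ = 165.0435 − -176.6581 = 341.7016°; wrapped into (−180°, 180°]: -18.2984°.
Δφ = 6.3427 − 51.8800 = -45.5373°.
a = sin²(Δφ/2) + cos φ₁ · cos φ₂ · sin²(Δλ/2) = 0.165289.
c = 2·atan2(√a, √(1−a)) = 0.83737 rad → d = 6371·c ≈ 5334.87 km.

5335 km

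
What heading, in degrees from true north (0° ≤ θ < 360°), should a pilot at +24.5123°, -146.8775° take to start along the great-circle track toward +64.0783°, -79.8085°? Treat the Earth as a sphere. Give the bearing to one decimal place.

Δλ = -79.8085 − -146.8775 = 67.0690°.
θ = atan2( sin Δλ · cos φ₂ , cos φ₁ · sin φ₂ − sin φ₁ · cos φ₂ · cos Δλ )
  = atan2(0.40260, 0.74767) = 28.301° → normalised to [0°, 360°): 28.301°.

28.3°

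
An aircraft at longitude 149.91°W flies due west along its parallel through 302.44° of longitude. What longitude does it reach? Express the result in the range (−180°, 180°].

92.35°W

Start at -149.91°; shift −302.44° → -452.35°.
-452.35° lies outside (−180°, 180°]; add 360° → -92.35°.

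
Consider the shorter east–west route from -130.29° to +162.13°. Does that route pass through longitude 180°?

Naïve |162.13 − -130.29| = 292.42° > 180°, so the shorter arc goes the other way round — across 180°.
Signed shortest Δλ = ((162.13 − -130.29 + 180) mod 360) − 180 = -67.58°.
Going west by 67.58° from -130.29° passes through 180° before reaching +162.13°.

Yes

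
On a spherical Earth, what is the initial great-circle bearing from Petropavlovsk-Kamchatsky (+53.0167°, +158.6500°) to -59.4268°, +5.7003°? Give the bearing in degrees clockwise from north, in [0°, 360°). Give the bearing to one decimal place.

Δλ = 5.7003 − 158.6500 = -152.9497°.
θ = atan2( sin Δλ · cos φ₂ , cos φ₁ · sin φ₂ − sin φ₁ · cos φ₂ · cos Δλ )
  = atan2(-0.23131, -0.15609) = -124.011° → normalised to [0°, 360°): 235.989°.

236.0°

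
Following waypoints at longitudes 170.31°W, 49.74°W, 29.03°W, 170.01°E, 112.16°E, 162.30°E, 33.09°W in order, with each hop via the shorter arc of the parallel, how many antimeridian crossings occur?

2

Leg 1: -170.31° → -49.74°, shortest Δλ = 120.57° (east) — does not cross 180°.
Leg 2: -49.74° → -29.03°, shortest Δλ = 20.71° (east) — does not cross 180°.
Leg 3: -29.03° → +170.01°, shortest Δλ = -160.96° (west) — crosses 180°.
Leg 4: +170.01° → +112.16°, shortest Δλ = -57.85° (west) — does not cross 180°.
Leg 5: +112.16° → +162.30°, shortest Δλ = 50.14° (east) — does not cross 180°.
Leg 6: +162.30° → -33.09°, shortest Δλ = 164.61° (east) — crosses 180°.
Total crossings: 2.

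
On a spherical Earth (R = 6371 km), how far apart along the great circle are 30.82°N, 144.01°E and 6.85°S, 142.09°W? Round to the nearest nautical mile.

Δλ = -142.09 − 144.01 = -286.10°; wrapped into (−180°, 180°]: 73.90°.
Δφ = -6.85 − 30.82 = -37.67°.
a = sin²(Δφ/2) + cos φ₁ · cos φ₂ · sin²(Δλ/2) = 0.412327.
c = 2·atan2(√a, √(1−a)) = 1.39454 rad → d = 6371·c ≈ 8884.61 km ≈ 4797.31 nmi.

4797 nmi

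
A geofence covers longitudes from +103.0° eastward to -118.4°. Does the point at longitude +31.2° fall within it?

Band width going east from +103.0° to -118.4°: ((-118.4 − 103.0) mod 360) = 138.6°.
Offset of +31.2° east of the west edge: ((31.2 − 103.0) mod 360) = 288.2°.
288.2° > 138.6° ⇒ outside.

No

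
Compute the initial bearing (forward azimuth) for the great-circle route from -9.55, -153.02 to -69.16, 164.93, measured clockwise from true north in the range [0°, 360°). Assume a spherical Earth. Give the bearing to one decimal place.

Δλ = 164.93 − -153.02 = 317.95°; wrapped into (−180°, 180°]: -42.05°.
θ = atan2( sin Δλ · cos φ₂ , cos φ₁ · sin φ₂ − sin φ₁ · cos φ₂ · cos Δλ )
  = atan2(-0.23828, -0.87780) = -164.813° → normalised to [0°, 360°): 195.187°.

195.2°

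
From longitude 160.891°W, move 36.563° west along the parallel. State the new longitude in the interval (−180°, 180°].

162.546°E

Start at -160.891°; shift −36.563° → -197.454°.
-197.454° lies outside (−180°, 180°]; add 360° → +162.546°.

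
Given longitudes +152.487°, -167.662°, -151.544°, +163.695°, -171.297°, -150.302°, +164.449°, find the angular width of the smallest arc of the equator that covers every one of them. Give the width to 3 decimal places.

57.211°

Sort the longitudes: -171.297°, -167.662°, -151.544°, -150.302°, +152.487°, +163.695°, +164.449°.
Eastward gaps between consecutive values (wrapping around): 3.635°, 16.118°, 1.242°, 302.789°, 11.208°, 0.754°, 24.254°.
Largest gap = 302.789° ⇒ minimal covering band is its complement: 360° − 302.789° = 57.211°.
Band runs from +152.487° eastward to -150.302°, crossing the antimeridian.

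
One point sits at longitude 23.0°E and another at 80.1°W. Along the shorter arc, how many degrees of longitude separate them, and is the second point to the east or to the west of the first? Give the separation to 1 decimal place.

Raw difference: -80.1 − 23.0 = -103.1°.
Normalise into (−180°, 180°]: -103.1° stays -103.1°.
Negative ⇒ the second point lies to the west; separation 103.1°.

103.1° west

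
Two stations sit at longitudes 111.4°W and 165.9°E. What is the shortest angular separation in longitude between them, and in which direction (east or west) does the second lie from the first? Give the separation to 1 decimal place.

Raw difference: 165.9 − -111.4 = 277.3°.
Normalise into (−180°, 180°]: 277.3° − 360° = -82.7°.
Negative ⇒ the second point lies to the west; separation 82.7°.

82.7° west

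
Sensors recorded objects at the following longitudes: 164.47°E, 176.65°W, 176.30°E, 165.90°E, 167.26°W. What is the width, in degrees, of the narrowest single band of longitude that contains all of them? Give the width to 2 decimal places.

28.27°

Sort the longitudes: -176.65°, -167.26°, +164.47°, +165.90°, +176.30°.
Eastward gaps between consecutive values (wrapping around): 9.39°, 331.73°, 1.43°, 10.40°, 7.05°.
Largest gap = 331.73° ⇒ minimal covering band is its complement: 360° − 331.73° = 28.27°.
Band runs from +164.47° eastward to -167.26°, crossing the antimeridian.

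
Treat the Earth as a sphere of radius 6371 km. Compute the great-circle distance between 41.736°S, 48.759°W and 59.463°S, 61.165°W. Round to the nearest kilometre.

2149 km

Δλ = -61.165 − -48.759 = -12.406°.
Δφ = -59.463 − -41.736 = -17.727°.
a = sin²(Δφ/2) + cos φ₁ · cos φ₂ · sin²(Δλ/2) = 0.028168.
c = 2·atan2(√a, √(1−a)) = 0.33726 rad → d = 6371·c ≈ 2148.68 km.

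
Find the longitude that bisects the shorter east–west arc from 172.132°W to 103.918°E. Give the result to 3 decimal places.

145.893°E

Signed shortest Δλ from -172.132° to +103.918° is -83.950°.
Midpoint longitude = -172.132° + (-83.950°)/2 = -172.132° − 41.975° = -214.107°.
Normalise into (−180°, 180°]: +145.893°.
(The naïve average (-172.132 + +103.918)/2 = -34.107° is on the wrong side of the globe.)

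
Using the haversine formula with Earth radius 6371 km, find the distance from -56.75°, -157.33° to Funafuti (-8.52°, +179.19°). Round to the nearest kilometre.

Δλ = 179.19 − -157.33 = 336.52°; wrapped into (−180°, 180°]: -23.48°.
Δφ = -8.52 − -56.75 = 48.23°.
a = sin²(Δφ/2) + cos φ₁ · cos φ₂ · sin²(Δλ/2) = 0.189378.
c = 2·atan2(√a, √(1−a)) = 0.90047 rad → d = 6371·c ≈ 5736.88 km.

5737 km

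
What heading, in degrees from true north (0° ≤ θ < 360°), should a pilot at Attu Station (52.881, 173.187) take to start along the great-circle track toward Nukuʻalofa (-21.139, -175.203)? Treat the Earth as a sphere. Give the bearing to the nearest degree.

169°

Δλ = -175.203 − 173.187 = -348.390°; wrapped into (−180°, 180°]: 11.610°.
θ = atan2( sin Δλ · cos φ₂ , cos φ₁ · sin φ₂ − sin φ₁ · cos φ₂ · cos Δλ )
  = atan2(0.18771, -0.94614) = 168.779° → normalised to [0°, 360°): 168.779°.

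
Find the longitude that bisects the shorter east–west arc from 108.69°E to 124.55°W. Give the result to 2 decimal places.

Signed shortest Δλ from +108.69° to -124.55° is +126.76°.
Midpoint longitude = +108.69° + (+126.76°)/2 = +108.69° + 63.38° = +172.07°.
(The naïve average (+108.69 + -124.55)/2 = -7.93° is on the wrong side of the globe.)

172.07°E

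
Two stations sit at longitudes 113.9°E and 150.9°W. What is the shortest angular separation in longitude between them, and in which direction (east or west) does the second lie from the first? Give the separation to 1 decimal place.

Raw difference: -150.9 − 113.9 = -264.8°.
Normalise into (−180°, 180°]: -264.8° + 360° = 95.2°.
Positive ⇒ the second point lies to the east; separation 95.2°.

95.2° east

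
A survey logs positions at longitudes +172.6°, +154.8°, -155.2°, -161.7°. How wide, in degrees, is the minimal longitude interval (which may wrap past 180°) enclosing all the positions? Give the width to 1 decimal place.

50.0°

Sort the longitudes: -161.7°, -155.2°, +154.8°, +172.6°.
Eastward gaps between consecutive values (wrapping around): 6.5°, 310.0°, 17.8°, 25.7°.
Largest gap = 310.0° ⇒ minimal covering band is its complement: 360° − 310.0° = 50.0°.
Band runs from +154.8° eastward to -155.2°, crossing the antimeridian.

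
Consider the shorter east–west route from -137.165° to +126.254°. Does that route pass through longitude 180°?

Yes

Naïve |126.254 − -137.165| = 263.419° > 180°, so the shorter arc goes the other way round — across 180°.
Signed shortest Δλ = ((126.254 − -137.165 + 180) mod 360) − 180 = -96.581°.
Going west by 96.581° from -137.165° passes through 180° before reaching +126.254°.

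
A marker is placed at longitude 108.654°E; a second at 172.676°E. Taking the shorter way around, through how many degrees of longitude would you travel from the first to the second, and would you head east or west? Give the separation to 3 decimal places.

Raw difference: 172.676 − 108.654 = 64.022°.
Normalise into (−180°, 180°]: 64.022° stays 64.022°.
Positive ⇒ the second point lies to the east; separation 64.022°.

64.022° east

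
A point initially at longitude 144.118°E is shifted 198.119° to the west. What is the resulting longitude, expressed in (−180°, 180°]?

Start at +144.118°; shift −198.119° → -54.001°.
-54.001° already lies in (−180°, 180°].

54.001°W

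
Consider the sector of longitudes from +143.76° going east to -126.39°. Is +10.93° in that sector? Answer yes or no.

No

Band width going east from +143.76° to -126.39°: ((-126.39 − 143.76) mod 360) = 89.85°.
Offset of +10.93° east of the west edge: ((10.93 − 143.76) mod 360) = 227.17°.
227.17° > 89.85° ⇒ outside.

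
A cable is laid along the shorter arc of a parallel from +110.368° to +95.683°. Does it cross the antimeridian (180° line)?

Signed shortest Δλ = ((95.683 − 110.368 + 180) mod 360) − 180 = -14.685°.
Going west by 14.685° from +110.368° reaches +95.683° without touching 180°.

No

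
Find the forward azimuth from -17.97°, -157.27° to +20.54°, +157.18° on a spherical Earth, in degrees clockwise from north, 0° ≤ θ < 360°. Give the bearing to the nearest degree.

Δλ = 157.18 − -157.27 = 314.45°; wrapped into (−180°, 180°]: -45.55°.
θ = atan2( sin Δλ · cos φ₂ , cos φ₁ · sin φ₂ − sin φ₁ · cos φ₂ · cos Δλ )
  = atan2(-0.66848, 0.53606) = -51.273° → normalised to [0°, 360°): 308.727°.

309°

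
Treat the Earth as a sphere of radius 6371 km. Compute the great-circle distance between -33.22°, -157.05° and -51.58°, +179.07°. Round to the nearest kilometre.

Δλ = 179.07 − -157.05 = 336.12°; wrapped into (−180°, 180°]: -23.88°.
Δφ = -51.58 − -33.22 = -18.36°.
a = sin²(Δφ/2) + cos φ₁ · cos φ₂ · sin²(Δλ/2) = 0.047703.
c = 2·atan2(√a, √(1−a)) = 0.44037 rad → d = 6371·c ≈ 2805.61 km.

2806 km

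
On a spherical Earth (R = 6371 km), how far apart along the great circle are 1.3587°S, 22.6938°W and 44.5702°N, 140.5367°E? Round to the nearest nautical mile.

8064 nmi

Δλ = 140.5367 − -22.6938 = 163.2305°.
Δφ = 44.5702 − -1.3587 = 45.9289°.
a = sin²(Δφ/2) + cos φ₁ · cos φ₂ · sin²(Δλ/2) = 0.849272.
c = 2·atan2(√a, √(1−a)) = 2.34416 rad → d = 6371·c ≈ 14934.62 km ≈ 8064.05 nmi.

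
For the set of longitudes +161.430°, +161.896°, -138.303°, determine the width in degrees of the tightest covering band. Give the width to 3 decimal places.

60.267°

Sort the longitudes: -138.303°, +161.430°, +161.896°.
Eastward gaps between consecutive values (wrapping around): 299.733°, 0.466°, 59.801°.
Largest gap = 299.733° ⇒ minimal covering band is its complement: 360° − 299.733° = 60.267°.
Band runs from +161.430° eastward to -138.303°, crossing the antimeridian.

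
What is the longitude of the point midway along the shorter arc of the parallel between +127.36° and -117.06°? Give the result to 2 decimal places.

Signed shortest Δλ from +127.36° to -117.06° is +115.58°.
Midpoint longitude = +127.36° + (+115.58°)/2 = +127.36° + 57.79° = +185.15°.
Normalise into (−180°, 180°]: -174.85°.
(The naïve average (+127.36 + -117.06)/2 = 5.15° is on the wrong side of the globe.)

-174.85°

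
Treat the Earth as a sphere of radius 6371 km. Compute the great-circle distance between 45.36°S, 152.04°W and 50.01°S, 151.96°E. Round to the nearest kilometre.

Δλ = 151.96 − -152.04 = 304.00°; wrapped into (−180°, 180°]: -56.00°.
Δφ = -50.01 − -45.36 = -4.65°.
a = sin²(Δφ/2) + cos φ₁ · cos φ₂ · sin²(Δλ/2) = 0.101171.
c = 2·atan2(√a, √(1−a)) = 0.64740 rad → d = 6371·c ≈ 4124.56 km.

4125 km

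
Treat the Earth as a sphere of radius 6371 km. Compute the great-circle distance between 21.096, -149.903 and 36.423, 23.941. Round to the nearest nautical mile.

Δλ = 23.941 − -149.903 = 173.844°.
Δφ = 36.423 − 21.096 = 15.327°.
a = sin²(Δφ/2) + cos φ₁ · cos φ₂ · sin²(Δλ/2) = 0.766345.
c = 2·atan2(√a, √(1−a)) = 2.13257 rad → d = 6371·c ≈ 13586.62 km ≈ 7336.19 nmi.

7336 nmi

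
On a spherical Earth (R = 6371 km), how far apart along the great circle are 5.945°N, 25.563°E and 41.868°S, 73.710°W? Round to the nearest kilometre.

Δλ = -73.710 − 25.563 = -99.273°.
Δφ = -41.868 − 5.945 = -47.813°.
a = sin²(Δφ/2) + cos φ₁ · cos φ₂ · sin²(Δλ/2) = 0.594239.
c = 2·atan2(√a, √(1−a)) = 1.76041 rad → d = 6371·c ≈ 11215.57 km.

11216 km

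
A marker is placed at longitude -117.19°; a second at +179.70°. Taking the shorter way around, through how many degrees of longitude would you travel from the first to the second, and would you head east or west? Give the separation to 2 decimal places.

63.11° west

Raw difference: 179.70 − -117.19 = 296.89°.
Normalise into (−180°, 180°]: 296.89° − 360° = -63.11°.
Negative ⇒ the second point lies to the west; separation 63.11°.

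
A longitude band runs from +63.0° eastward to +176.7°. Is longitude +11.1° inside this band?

No

Band width going east from +63.0° to +176.7°: ((176.7 − 63.0) mod 360) = 113.7°.
Offset of +11.1° east of the west edge: ((11.1 − 63.0) mod 360) = 308.1°.
308.1° > 113.7° ⇒ outside.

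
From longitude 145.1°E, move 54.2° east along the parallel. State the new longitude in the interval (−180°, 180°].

Start at +145.1°; shift +54.2° → +199.3°.
+199.3° lies outside (−180°, 180°]; subtract 360° → -160.7°.

160.7°W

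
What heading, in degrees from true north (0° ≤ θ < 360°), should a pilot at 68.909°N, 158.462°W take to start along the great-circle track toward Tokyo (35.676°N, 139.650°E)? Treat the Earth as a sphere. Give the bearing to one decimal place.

Δλ = 139.650 − -158.462 = 298.112°; wrapped into (−180°, 180°]: -61.888°.
θ = atan2( sin Δλ · cos φ₂ , cos φ₁ · sin φ₂ − sin φ₁ · cos φ₂ · cos Δλ )
  = atan2(-0.71650, -0.14726) = -101.614° → normalised to [0°, 360°): 258.386°.

258.4°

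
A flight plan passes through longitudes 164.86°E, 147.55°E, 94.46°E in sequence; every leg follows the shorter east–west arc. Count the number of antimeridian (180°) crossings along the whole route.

Leg 1: +164.86° → +147.55°, shortest Δλ = -17.31° (west) — does not cross 180°.
Leg 2: +147.55° → +94.46°, shortest Δλ = -53.09° (west) — does not cross 180°.
Total crossings: 0.

0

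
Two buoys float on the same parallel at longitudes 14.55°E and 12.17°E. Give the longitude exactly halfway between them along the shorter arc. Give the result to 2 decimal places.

13.36°E

Signed shortest Δλ from +14.55° to +12.17° is -2.38°.
Midpoint longitude = +14.55° + (-2.38°)/2 = +14.55° − 1.19° = +13.36°.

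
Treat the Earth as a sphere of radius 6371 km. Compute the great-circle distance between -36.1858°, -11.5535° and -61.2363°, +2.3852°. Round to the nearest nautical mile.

1594 nmi

Δλ = 2.3852 − -11.5535 = 13.9387°.
Δφ = -61.2363 − -36.1858 = -25.0505°.
a = sin²(Δφ/2) + cos φ₁ · cos φ₂ · sin²(Δλ/2) = 0.052751.
c = 2·atan2(√a, √(1−a)) = 0.46349 rad → d = 6371·c ≈ 2952.88 km ≈ 1594.43 nmi.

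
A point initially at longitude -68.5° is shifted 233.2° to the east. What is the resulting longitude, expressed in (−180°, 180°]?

Start at -68.5°; shift +233.2° → +164.7°.
+164.7° already lies in (−180°, 180°].

+164.7°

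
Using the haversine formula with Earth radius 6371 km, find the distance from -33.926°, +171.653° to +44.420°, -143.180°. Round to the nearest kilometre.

9834 km

Δλ = -143.180 − 171.653 = -314.833°; wrapped into (−180°, 180°]: 45.167°.
Δφ = 44.420 − -33.926 = 78.346°.
a = sin²(Δφ/2) + cos φ₁ · cos φ₂ · sin²(Δλ/2) = 0.486401.
c = 2·atan2(√a, √(1−a)) = 1.54359 rad → d = 6371·c ≈ 9834.24 km.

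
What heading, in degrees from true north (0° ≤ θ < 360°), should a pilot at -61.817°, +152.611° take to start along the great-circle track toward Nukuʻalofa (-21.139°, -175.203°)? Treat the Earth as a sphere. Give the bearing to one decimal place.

Δλ = -175.203 − 152.611 = -327.814°; wrapped into (−180°, 180°]: 32.186°.
θ = atan2( sin Δλ · cos φ₂ , cos φ₁ · sin φ₂ − sin φ₁ · cos φ₂ · cos Δλ )
  = atan2(0.49683, 0.52547) = 43.395° → normalised to [0°, 360°): 43.395°.

43.4°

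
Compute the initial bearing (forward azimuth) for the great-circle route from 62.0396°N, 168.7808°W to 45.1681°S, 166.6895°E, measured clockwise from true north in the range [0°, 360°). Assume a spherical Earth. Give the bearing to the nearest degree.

Δλ = 166.6895 − -168.7808 = 335.4703°; wrapped into (−180°, 180°]: -24.5297°.
θ = atan2( sin Δλ · cos φ₂ , cos φ₁ · sin φ₂ − sin φ₁ · cos φ₂ · cos Δλ )
  = atan2(-0.29270, -0.89903) = -161.966° → normalised to [0°, 360°): 198.034°.

198°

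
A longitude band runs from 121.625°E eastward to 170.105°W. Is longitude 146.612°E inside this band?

Band width going east from +121.625° to -170.105°: ((-170.105 − 121.625) mod 360) = 68.270°.
Offset of +146.612° east of the west edge: ((146.612 − 121.625) mod 360) = 24.987°.
24.987° ≤ 68.270° ⇒ inside.

Yes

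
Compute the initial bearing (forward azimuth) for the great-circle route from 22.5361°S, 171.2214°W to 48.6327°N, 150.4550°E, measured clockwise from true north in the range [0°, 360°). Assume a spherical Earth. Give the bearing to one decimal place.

335.3°

Δλ = 150.4550 − -171.2214 = 321.6764°; wrapped into (−180°, 180°]: -38.3236°.
θ = atan2( sin Δλ · cos φ₂ , cos φ₁ · sin φ₂ − sin φ₁ · cos φ₂ · cos Δλ )
  = atan2(-0.40982, 0.89189) = -24.678° → normalised to [0°, 360°): 335.322°.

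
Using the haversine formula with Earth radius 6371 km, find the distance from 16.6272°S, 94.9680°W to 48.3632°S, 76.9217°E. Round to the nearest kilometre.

Δλ = 76.9217 − -94.9680 = 171.8897°.
Δφ = -48.3632 − -16.6272 = -31.7360°.
a = sin²(Δφ/2) + cos φ₁ · cos φ₂ · sin²(Δλ/2) = 0.708201.
c = 2·atan2(√a, √(1−a)) = 2.00028 rad → d = 6371·c ≈ 12743.79 km.

12744 km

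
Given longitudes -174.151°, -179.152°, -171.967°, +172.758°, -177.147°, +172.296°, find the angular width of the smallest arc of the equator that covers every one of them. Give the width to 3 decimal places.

15.737°

Sort the longitudes: -179.152°, -177.147°, -174.151°, -171.967°, +172.296°, +172.758°.
Eastward gaps between consecutive values (wrapping around): 2.005°, 2.996°, 2.184°, 344.263°, 0.462°, 8.090°.
Largest gap = 344.263° ⇒ minimal covering band is its complement: 360° − 344.263° = 15.737°.
Band runs from +172.296° eastward to -171.967°, crossing the antimeridian.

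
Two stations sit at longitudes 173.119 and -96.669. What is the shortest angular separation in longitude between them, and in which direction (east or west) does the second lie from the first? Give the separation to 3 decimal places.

90.212° east

Raw difference: -96.669 − 173.119 = -269.788°.
Normalise into (−180°, 180°]: -269.788° + 360° = 90.212°.
Positive ⇒ the second point lies to the east; separation 90.212°.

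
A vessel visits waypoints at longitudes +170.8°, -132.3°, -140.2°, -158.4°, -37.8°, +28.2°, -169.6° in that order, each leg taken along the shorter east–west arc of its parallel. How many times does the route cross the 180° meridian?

Leg 1: +170.8° → -132.3°, shortest Δλ = 56.9° (east) — crosses 180°.
Leg 2: -132.3° → -140.2°, shortest Δλ = -7.9° (west) — does not cross 180°.
Leg 3: -140.2° → -158.4°, shortest Δλ = -18.2° (west) — does not cross 180°.
Leg 4: -158.4° → -37.8°, shortest Δλ = 120.6° (east) — does not cross 180°.
Leg 5: -37.8° → +28.2°, shortest Δλ = 66.0° (east) — does not cross 180°.
Leg 6: +28.2° → -169.6°, shortest Δλ = 162.2° (east) — crosses 180°.
Total crossings: 2.

2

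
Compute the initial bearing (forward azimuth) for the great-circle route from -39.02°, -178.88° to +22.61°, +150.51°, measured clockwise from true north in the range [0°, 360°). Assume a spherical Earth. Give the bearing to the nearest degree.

330°

Δλ = 150.51 − -178.88 = 329.39°; wrapped into (−180°, 180°]: -30.61°.
θ = atan2( sin Δλ · cos φ₂ , cos φ₁ · sin φ₂ − sin φ₁ · cos φ₂ · cos Δλ )
  = atan2(-0.47006, 0.79891) = -30.471° → normalised to [0°, 360°): 329.529°.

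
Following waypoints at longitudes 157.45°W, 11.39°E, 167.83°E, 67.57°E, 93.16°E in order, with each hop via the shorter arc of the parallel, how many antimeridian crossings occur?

Leg 1: -157.45° → +11.39°, shortest Δλ = 168.84° (east) — does not cross 180°.
Leg 2: +11.39° → +167.83°, shortest Δλ = 156.44° (east) — does not cross 180°.
Leg 3: +167.83° → +67.57°, shortest Δλ = -100.26° (west) — does not cross 180°.
Leg 4: +67.57° → +93.16°, shortest Δλ = 25.59° (east) — does not cross 180°.
Total crossings: 0.

0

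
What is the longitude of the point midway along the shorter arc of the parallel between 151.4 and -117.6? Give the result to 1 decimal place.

-163.1°

Signed shortest Δλ from +151.4° to -117.6° is +91.0°.
Midpoint longitude = +151.4° + (+91.0°)/2 = +151.4° + 45.5° = +196.9°.
Normalise into (−180°, 180°]: -163.1°.
(The naïve average (+151.4 + -117.6)/2 = 16.9° is on the wrong side of the globe.)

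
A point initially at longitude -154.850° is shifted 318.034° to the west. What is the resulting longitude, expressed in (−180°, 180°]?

Start at -154.850°; shift −318.034° → -472.884°.
-472.884° lies outside (−180°, 180°]; add 360° → -112.884°.

-112.884°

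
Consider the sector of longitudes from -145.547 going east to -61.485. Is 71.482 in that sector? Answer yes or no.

Band width going east from -145.547° to -61.485°: ((-61.485 − -145.547) mod 360) = 84.062°.
Offset of +71.482° east of the west edge: ((71.482 − -145.547) mod 360) = 217.029°.
217.029° > 84.062° ⇒ outside.

No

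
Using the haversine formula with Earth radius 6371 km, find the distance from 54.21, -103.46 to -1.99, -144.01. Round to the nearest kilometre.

Δλ = -144.01 − -103.46 = -40.55°.
Δφ = -1.99 − 54.21 = -56.20°.
a = sin²(Δφ/2) + cos φ₁ · cos φ₂ · sin²(Δλ/2) = 0.292035.
c = 2·atan2(√a, √(1−a)) = 1.14183 rad → d = 6371·c ≈ 7274.60 km.

7275 km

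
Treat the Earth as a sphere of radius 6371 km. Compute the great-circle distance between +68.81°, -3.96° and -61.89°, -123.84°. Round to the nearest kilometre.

17249 km

Δλ = -123.84 − -3.96 = -119.88°.
Δφ = -61.89 − 68.81 = -130.70°.
a = sin²(Δφ/2) + cos φ₁ · cos φ₂ · sin²(Δλ/2) = 0.953626.
c = 2·atan2(√a, √(1−a)) = 2.70750 rad → d = 6371·c ≈ 17249.48 km.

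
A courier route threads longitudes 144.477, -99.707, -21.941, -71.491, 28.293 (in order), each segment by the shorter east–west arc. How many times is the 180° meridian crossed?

1

Leg 1: +144.477° → -99.707°, shortest Δλ = 115.816° (east) — crosses 180°.
Leg 2: -99.707° → -21.941°, shortest Δλ = 77.766° (east) — does not cross 180°.
Leg 3: -21.941° → -71.491°, shortest Δλ = -49.55° (west) — does not cross 180°.
Leg 4: -71.491° → +28.293°, shortest Δλ = 99.784° (east) — does not cross 180°.
Total crossings: 1.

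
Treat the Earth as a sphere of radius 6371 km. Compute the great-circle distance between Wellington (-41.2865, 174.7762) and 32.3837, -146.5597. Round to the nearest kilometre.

Δλ = -146.5597 − 174.7762 = -321.3359°; wrapped into (−180°, 180°]: 38.6641°.
Δφ = 32.3837 − -41.2865 = 73.6702°.
a = sin²(Δφ/2) + cos φ₁ · cos φ₂ · sin²(Δλ/2) = 0.428958.
c = 2·atan2(√a, √(1−a)) = 1.42823 rad → d = 6371·c ≈ 9099.25 km.

9099 km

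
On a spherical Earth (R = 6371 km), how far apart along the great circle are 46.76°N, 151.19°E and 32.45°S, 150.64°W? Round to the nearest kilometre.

10556 km

Δλ = -150.64 − 151.19 = -301.83°; wrapped into (−180°, 180°]: 58.17°.
Δφ = -32.45 − 46.76 = -79.21°.
a = sin²(Δφ/2) + cos φ₁ · cos φ₂ · sin²(Δλ/2) = 0.542998.
c = 2·atan2(√a, √(1−a)) = 1.65690 rad → d = 6371·c ≈ 10556.10 km.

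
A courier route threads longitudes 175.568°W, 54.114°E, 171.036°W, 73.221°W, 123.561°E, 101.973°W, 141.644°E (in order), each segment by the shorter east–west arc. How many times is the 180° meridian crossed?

5

Leg 1: -175.568° → +54.114°, shortest Δλ = -130.318° (west) — crosses 180°.
Leg 2: +54.114° → -171.036°, shortest Δλ = 134.85° (east) — crosses 180°.
Leg 3: -171.036° → -73.221°, shortest Δλ = 97.815° (east) — does not cross 180°.
Leg 4: -73.221° → +123.561°, shortest Δλ = -163.218° (west) — crosses 180°.
Leg 5: +123.561° → -101.973°, shortest Δλ = 134.466° (east) — crosses 180°.
Leg 6: -101.973° → +141.644°, shortest Δλ = -116.383° (west) — crosses 180°.
Total crossings: 5.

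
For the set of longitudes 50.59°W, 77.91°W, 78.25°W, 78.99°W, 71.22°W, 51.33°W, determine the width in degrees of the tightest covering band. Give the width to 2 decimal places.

Sort the longitudes: -78.99°, -78.25°, -77.91°, -71.22°, -51.33°, -50.59°.
Eastward gaps between consecutive values (wrapping around): 0.74°, 0.34°, 6.69°, 19.89°, 0.74°, 331.60°.
Largest gap = 331.60° ⇒ minimal covering band is its complement: 360° − 331.60° = 28.40°.
Band runs from -78.99° eastward to -50.59°.

28.40°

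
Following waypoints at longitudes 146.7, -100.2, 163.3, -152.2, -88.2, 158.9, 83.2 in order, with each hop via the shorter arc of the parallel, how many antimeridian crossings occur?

4

Leg 1: +146.7° → -100.2°, shortest Δλ = 113.1° (east) — crosses 180°.
Leg 2: -100.2° → +163.3°, shortest Δλ = -96.5° (west) — crosses 180°.
Leg 3: +163.3° → -152.2°, shortest Δλ = 44.5° (east) — crosses 180°.
Leg 4: -152.2° → -88.2°, shortest Δλ = 64.0° (east) — does not cross 180°.
Leg 5: -88.2° → +158.9°, shortest Δλ = -112.9° (west) — crosses 180°.
Leg 6: +158.9° → +83.2°, shortest Δλ = -75.7° (west) — does not cross 180°.
Total crossings: 4.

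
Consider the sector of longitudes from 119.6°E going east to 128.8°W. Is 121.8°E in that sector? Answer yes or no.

Yes

Band width going east from +119.6° to -128.8°: ((-128.8 − 119.6) mod 360) = 111.6°.
Offset of +121.8° east of the west edge: ((121.8 − 119.6) mod 360) = 2.2°.
2.2° ≤ 111.6° ⇒ inside.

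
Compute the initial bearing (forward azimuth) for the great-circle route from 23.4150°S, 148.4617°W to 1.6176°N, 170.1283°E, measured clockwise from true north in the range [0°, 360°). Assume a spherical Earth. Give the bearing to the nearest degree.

296°

Δλ = 170.1283 − -148.4617 = 318.5900°; wrapped into (−180°, 180°]: -41.4100°.
θ = atan2( sin Δλ · cos φ₂ , cos φ₁ · sin φ₂ − sin φ₁ · cos φ₂ · cos Δλ )
  = atan2(-0.66118, 0.32382) = -63.906° → normalised to [0°, 360°): 296.094°.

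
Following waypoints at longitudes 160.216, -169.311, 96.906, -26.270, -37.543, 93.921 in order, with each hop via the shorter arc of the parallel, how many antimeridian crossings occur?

Leg 1: +160.216° → -169.311°, shortest Δλ = 30.473° (east) — crosses 180°.
Leg 2: -169.311° → +96.906°, shortest Δλ = -93.783° (west) — crosses 180°.
Leg 3: +96.906° → -26.270°, shortest Δλ = -123.176° (west) — does not cross 180°.
Leg 4: -26.270° → -37.543°, shortest Δλ = -11.273° (west) — does not cross 180°.
Leg 5: -37.543° → +93.921°, shortest Δλ = 131.464° (east) — does not cross 180°.
Total crossings: 2.

2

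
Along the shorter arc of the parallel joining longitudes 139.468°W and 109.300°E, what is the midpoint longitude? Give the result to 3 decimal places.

164.916°E

Signed shortest Δλ from -139.468° to +109.300° is -111.232°.
Midpoint longitude = -139.468° + (-111.232°)/2 = -139.468° − 55.616° = -195.084°.
Normalise into (−180°, 180°]: +164.916°.
(The naïve average (-139.468 + +109.300)/2 = -15.084° is on the wrong side of the globe.)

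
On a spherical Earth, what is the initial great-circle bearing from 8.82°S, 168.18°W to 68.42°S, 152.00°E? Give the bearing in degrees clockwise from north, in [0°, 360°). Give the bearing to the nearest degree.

195°

Δλ = 152.00 − -168.18 = 320.18°; wrapped into (−180°, 180°]: -39.82°.
θ = atan2( sin Δλ · cos φ₂ , cos φ₁ · sin φ₂ − sin φ₁ · cos φ₂ · cos Δλ )
  = atan2(-0.23553, -0.87559) = -164.944° → normalised to [0°, 360°): 195.056°.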